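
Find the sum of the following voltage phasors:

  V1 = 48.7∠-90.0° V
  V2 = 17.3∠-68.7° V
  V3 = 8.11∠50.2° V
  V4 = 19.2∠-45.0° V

Step 1 — Convert each phasor to rectangular form:
  V1 = 48.7·(cos(-90.0°) + j·sin(-90.0°)) = 0 - j48.7 V
  V2 = 17.3·(cos(-68.7°) + j·sin(-68.7°)) = 6.284 - j16.12 V
  V3 = 8.11·(cos(50.2°) + j·sin(50.2°)) = 5.191 + j6.231 V
  V4 = 19.2·(cos(-45.0°) + j·sin(-45.0°)) = 13.58 - j13.58 V
Step 2 — Sum components: V_total = 25.05 - j72.16 V.
Step 3 — Convert to polar: |V_total| = 76.39 V, ∠V_total = -70.9°.

V_total = 76.39∠-70.9° V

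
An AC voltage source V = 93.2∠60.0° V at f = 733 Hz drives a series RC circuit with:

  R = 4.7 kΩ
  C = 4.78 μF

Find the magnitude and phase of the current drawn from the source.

Step 1 — Angular frequency: ω = 2π·f = 2π·733 = 4606 rad/s.
Step 2 — Component impedances:
  R: Z = R = 4700 Ω
  C: Z = 1/(jωC) = -j/(ω·C) = 0 - j45.42 Ω
Step 3 — Series combination: Z_total = R + C = 4700 - j45.42 Ω = 4700∠-0.6° Ω.
Step 4 — Source phasor: V = 93.2∠60.0° V = 46.6 + j80.71 V.
Step 5 — Ohm's law: I = V / Z_total = (46.6 + j80.71) / (4700 - j45.42) = 0.009748 + j0.01727 A.
Step 6 — Convert to polar: |I| = 0.01983 A, ∠I = 60.6°.

I = 0.01983∠60.6° A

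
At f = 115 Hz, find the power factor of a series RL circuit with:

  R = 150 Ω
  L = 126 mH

Step 1 — Angular frequency: ω = 2π·f = 2π·115 = 722.6 rad/s.
Step 2 — Component impedances:
  R: Z = R = 150 Ω
  L: Z = jωL = j·722.6·0.126 = 0 + j91.04 Ω
Step 3 — Series combination: Z_total = R + L = 150 + j91.04 Ω = 175.5∠31.3° Ω.
Step 4 — Power factor: PF = cos(φ) = Re(Z)/|Z| = 150/175.468 = 0.8549.
Step 5 — Type: Im(Z) = 91.04 ⇒ lagging (phase φ = 31.3°).

PF = 0.8549 (lagging, φ = 31.3°)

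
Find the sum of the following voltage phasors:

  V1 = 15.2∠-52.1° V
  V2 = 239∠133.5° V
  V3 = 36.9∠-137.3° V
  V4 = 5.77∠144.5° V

Step 1 — Convert each phasor to rectangular form:
  V1 = 15.2·(cos(-52.1°) + j·sin(-52.1°)) = 9.337 - j11.99 V
  V2 = 239·(cos(133.5°) + j·sin(133.5°)) = -164.5 + j173.4 V
  V3 = 36.9·(cos(-137.3°) + j·sin(-137.3°)) = -27.12 - j25.02 V
  V4 = 5.77·(cos(144.5°) + j·sin(144.5°)) = -4.697 + j3.351 V
Step 2 — Sum components: V_total = -187 + j139.7 V.
Step 3 — Convert to polar: |V_total| = 233.4 V, ∠V_total = 143.2°.

V_total = 233.4∠143.2° V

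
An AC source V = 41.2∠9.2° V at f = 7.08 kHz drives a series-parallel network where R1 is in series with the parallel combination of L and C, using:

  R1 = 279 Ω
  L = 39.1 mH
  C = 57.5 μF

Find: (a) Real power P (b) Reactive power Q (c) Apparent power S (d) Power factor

Step 1 — Angular frequency: ω = 2π·f = 2π·7080 = 4.448e+04 rad/s.
Step 2 — Component impedances:
  R1: Z = R = 279 Ω
  L: Z = jωL = j·4.448e+04·0.0391 = 0 + j1739 Ω
  C: Z = 1/(jωC) = -j/(ω·C) = 0 - j0.3909 Ω
Step 3 — Parallel branch: L || C = 1/(1/L + 1/C) = 0 - j0.391 Ω.
Step 4 — Series with R1: Z_total = R1 + (L || C) = 279 - j0.391 Ω = 279∠-0.1° Ω.
Step 5 — Source phasor: V = 41.2∠9.2° V = 40.67 + j6.587 V.
Step 6 — Current: I = V / Z = 0.1457 + j0.02381 A = 0.1477∠9.3° A.
Step 7 — Complex power: S = V·I* = 6.084 - j0.008527 VA.
Step 8 — Real power: P = Re(S) = 6.084 W.
Step 9 — Reactive power: Q = Im(S) = -0.008527 VAR.
Step 10 — Apparent power: |S| = 6.084 VA.
Step 11 — Power factor: PF = P/|S| = 1 (leading).

(a) P = 6.084 W  (b) Q = -0.008527 VAR  (c) S = 6.084 VA  (d) PF = 1 (leading)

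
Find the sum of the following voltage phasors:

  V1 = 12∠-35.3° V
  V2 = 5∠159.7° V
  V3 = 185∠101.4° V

Step 1 — Convert each phasor to rectangular form:
  V1 = 12·(cos(-35.3°) + j·sin(-35.3°)) = 9.794 - j6.934 V
  V2 = 5·(cos(159.7°) + j·sin(159.7°)) = -4.689 + j1.735 V
  V3 = 185·(cos(101.4°) + j·sin(101.4°)) = -36.57 + j181.4 V
Step 2 — Sum components: V_total = -31.46 + j176.2 V.
Step 3 — Convert to polar: |V_total| = 178.9 V, ∠V_total = 100.1°.

V_total = 178.9∠100.1° V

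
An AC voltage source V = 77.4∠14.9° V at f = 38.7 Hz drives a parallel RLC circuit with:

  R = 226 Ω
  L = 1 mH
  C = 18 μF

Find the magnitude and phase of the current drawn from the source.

Step 1 — Angular frequency: ω = 2π·f = 2π·38.7 = 243.2 rad/s.
Step 2 — Component impedances:
  R: Z = R = 226 Ω
  L: Z = jωL = j·243.2·0.001 = 0 + j0.2432 Ω
  C: Z = 1/(jωC) = -j/(ω·C) = 0 - j228.5 Ω
Step 3 — Parallel combination: 1/Z_total = 1/R + 1/L + 1/C; Z_total = 0.0002622 + j0.2434 Ω = 0.2434∠89.9° Ω.
Step 4 — Source phasor: V = 77.4∠14.9° V = 74.8 + j19.9 V.
Step 5 — Ohm's law: I = V / Z_total = (74.8 + j19.9) / (0.0002622 + j0.2434) = 82.09 - j307.2 A.
Step 6 — Convert to polar: |I| = 318 A, ∠I = -75.0°.

I = 318∠-75.0° A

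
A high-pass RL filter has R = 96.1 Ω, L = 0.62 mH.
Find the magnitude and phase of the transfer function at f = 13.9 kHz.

Step 1 — Angular frequency: ω = 2π·1.39e+04 = 8.734e+04 rad/s.
Step 2 — Transfer function: H(jω) = jωL/(R + jωL).
Step 3 — Numerator jωL = j·54.15; denominator R + jωL = 96.1 + j54.15.
Step 4 — H = 0.241 + j0.4277.
Step 5 — Magnitude: |H| = 0.4909 (-6.2 dB); phase: φ = 60.6°.

|H| = 0.4909 (-6.2 dB), φ = 60.6°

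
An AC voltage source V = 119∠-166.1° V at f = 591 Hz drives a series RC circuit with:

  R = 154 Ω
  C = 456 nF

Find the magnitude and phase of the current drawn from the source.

Step 1 — Angular frequency: ω = 2π·f = 2π·591 = 3713 rad/s.
Step 2 — Component impedances:
  R: Z = R = 154 Ω
  C: Z = 1/(jωC) = -j/(ω·C) = 0 - j590.6 Ω
Step 3 — Series combination: Z_total = R + C = 154 - j590.6 Ω = 610.3∠-75.4° Ω.
Step 4 — Source phasor: V = 119∠-166.1° V = -115.5 - j28.59 V.
Step 5 — Ohm's law: I = V / Z_total = (-115.5 - j28.59) / (154 - j590.6) = -0.002434 - j0.195 A.
Step 6 — Convert to polar: |I| = 0.195 A, ∠I = -90.7°.

I = 0.195∠-90.7° A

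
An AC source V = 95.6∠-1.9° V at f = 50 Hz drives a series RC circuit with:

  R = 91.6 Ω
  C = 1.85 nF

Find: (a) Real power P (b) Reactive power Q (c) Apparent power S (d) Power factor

Step 1 — Angular frequency: ω = 2π·f = 2π·50 = 314.2 rad/s.
Step 2 — Component impedances:
  R: Z = R = 91.6 Ω
  C: Z = 1/(jωC) = -j/(ω·C) = 0 - j1.721e+06 Ω
Step 3 — Series combination: Z_total = R + C = 91.6 - j1.721e+06 Ω = 1.721e+06∠-90.0° Ω.
Step 4 — Source phasor: V = 95.6∠-1.9° V = 95.55 - j3.17 V.
Step 5 — Current: I = V / Z = 1.845e-06 + j5.553e-05 A = 5.556e-05∠88.1° A.
Step 6 — Complex power: S = V·I* = 2.828e-07 - j0.005312 VA.
Step 7 — Real power: P = Re(S) = 2.828e-07 W.
Step 8 — Reactive power: Q = Im(S) = -0.005312 VAR.
Step 9 — Apparent power: |S| = 0.005312 VA.
Step 10 — Power factor: PF = P/|S| = 5.324e-05 (leading).

(a) P = 2.828e-07 W  (b) Q = -0.005312 VAR  (c) S = 0.005312 VA  (d) PF = 5.324e-05 (leading)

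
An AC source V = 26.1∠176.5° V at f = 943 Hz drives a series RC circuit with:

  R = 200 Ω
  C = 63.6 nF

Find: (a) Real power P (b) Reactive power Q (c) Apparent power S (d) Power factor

Step 1 — Angular frequency: ω = 2π·f = 2π·943 = 5925 rad/s.
Step 2 — Component impedances:
  R: Z = R = 200 Ω
  C: Z = 1/(jωC) = -j/(ω·C) = 0 - j2654 Ω
Step 3 — Series combination: Z_total = R + C = 200 - j2654 Ω = 2661∠-85.7° Ω.
Step 4 — Source phasor: V = 26.1∠176.5° V = -26.05 + j1.593 V.
Step 5 — Current: I = V / Z = -0.001333 - j0.009717 A = 0.009808∠-97.8° A.
Step 6 — Complex power: S = V·I* = 0.01924 - j0.2553 VA.
Step 7 — Real power: P = Re(S) = 0.01924 W.
Step 8 — Reactive power: Q = Im(S) = -0.2553 VAR.
Step 9 — Apparent power: |S| = 0.256 VA.
Step 10 — Power factor: PF = P/|S| = 0.07515 (leading).

(a) P = 0.01924 W  (b) Q = -0.2553 VAR  (c) S = 0.256 VA  (d) PF = 0.07515 (leading)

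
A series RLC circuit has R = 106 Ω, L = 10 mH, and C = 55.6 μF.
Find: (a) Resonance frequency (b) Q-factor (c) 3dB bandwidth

Step 1 — Resonance: ω₀ = 1/√(LC) = 1/√(0.01·5.56e-05) = 1341 rad/s.
Step 2 — f₀ = ω₀/(2π) = 213.4 Hz.
Step 3 — Series Q: Q = ω₀L/R = 1341·0.01/106 = 0.1265.
Step 4 — Bandwidth: Δω = ω₀/Q = 1.06e+04 rad/s; BW = Δω/(2π) = 1687 Hz.

(a) f₀ = 213.4 Hz  (b) Q = 0.1265  (c) BW = 1687 Hz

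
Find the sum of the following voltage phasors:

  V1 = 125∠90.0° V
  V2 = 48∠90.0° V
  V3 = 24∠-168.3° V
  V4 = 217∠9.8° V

Step 1 — Convert each phasor to rectangular form:
  V1 = 125·(cos(90.0°) + j·sin(90.0°)) = 0 + j125 V
  V2 = 48·(cos(90.0°) + j·sin(90.0°)) = 0 + j48 V
  V3 = 24·(cos(-168.3°) + j·sin(-168.3°)) = -23.5 - j4.867 V
  V4 = 217·(cos(9.8°) + j·sin(9.8°)) = 213.8 + j36.94 V
Step 2 — Sum components: V_total = 190.3 + j205.1 V.
Step 3 — Convert to polar: |V_total| = 279.8 V, ∠V_total = 47.1°.

V_total = 279.8∠47.1° V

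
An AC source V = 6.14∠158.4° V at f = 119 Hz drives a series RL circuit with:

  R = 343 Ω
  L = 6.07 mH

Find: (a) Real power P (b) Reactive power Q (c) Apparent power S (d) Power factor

Step 1 — Angular frequency: ω = 2π·f = 2π·119 = 747.7 rad/s.
Step 2 — Component impedances:
  R: Z = R = 343 Ω
  L: Z = jωL = j·747.7·0.00607 = 0 + j4.539 Ω
Step 3 — Series combination: Z_total = R + L = 343 + j4.539 Ω = 343∠0.8° Ω.
Step 4 — Source phasor: V = 6.14∠158.4° V = -5.709 + j2.26 V.
Step 5 — Current: I = V / Z = -0.01655 + j0.006809 A = 0.0179∠157.6° A.
Step 6 — Complex power: S = V·I* = 0.1099 + j0.001454 VA.
Step 7 — Real power: P = Re(S) = 0.1099 W.
Step 8 — Reactive power: Q = Im(S) = 0.001454 VAR.
Step 9 — Apparent power: |S| = 0.1099 VA.
Step 10 — Power factor: PF = P/|S| = 0.9999 (lagging).

(a) P = 0.1099 W  (b) Q = 0.001454 VAR  (c) S = 0.1099 VA  (d) PF = 0.9999 (lagging)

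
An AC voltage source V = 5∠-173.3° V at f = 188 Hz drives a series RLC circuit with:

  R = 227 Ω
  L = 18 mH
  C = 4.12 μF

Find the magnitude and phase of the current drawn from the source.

Step 1 — Angular frequency: ω = 2π·f = 2π·188 = 1181 rad/s.
Step 2 — Component impedances:
  R: Z = R = 227 Ω
  L: Z = jωL = j·1181·0.018 = 0 + j21.26 Ω
  C: Z = 1/(jωC) = -j/(ω·C) = 0 - j205.5 Ω
Step 3 — Series combination: Z_total = R + L + C = 227 - j184.2 Ω = 292.3∠-39.1° Ω.
Step 4 — Source phasor: V = 5∠-173.3° V = -4.966 - j0.5834 V.
Step 5 — Ohm's law: I = V / Z_total = (-4.966 - j0.5834) / (227 - j184.2) = -0.01193 - j0.01225 A.
Step 6 — Convert to polar: |I| = 0.0171 A, ∠I = -134.2°.

I = 0.0171∠-134.2° A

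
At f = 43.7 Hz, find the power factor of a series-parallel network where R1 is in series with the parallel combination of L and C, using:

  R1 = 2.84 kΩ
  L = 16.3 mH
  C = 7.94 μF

Step 1 — Angular frequency: ω = 2π·f = 2π·43.7 = 274.6 rad/s.
Step 2 — Component impedances:
  R1: Z = R = 2840 Ω
  L: Z = jωL = j·274.6·0.0163 = 0 + j4.476 Ω
  C: Z = 1/(jωC) = -j/(ω·C) = 0 - j458.7 Ω
Step 3 — Parallel branch: L || C = 1/(1/L + 1/C) = 0 + j4.52 Ω.
Step 4 — Series with R1: Z_total = R1 + (L || C) = 2840 + j4.52 Ω = 2840∠0.1° Ω.
Step 5 — Power factor: PF = cos(φ) = Re(Z)/|Z| = 2840/2840 = 1.
Step 6 — Type: Im(Z) = 4.52 ⇒ lagging (phase φ = 0.1°).

PF = 1 (lagging, φ = 0.1°)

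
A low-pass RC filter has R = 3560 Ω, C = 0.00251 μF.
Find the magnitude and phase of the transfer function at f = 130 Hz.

Step 1 — Angular frequency: ω = 2π·130 = 816.8 rad/s.
Step 2 — Transfer function: H(jω) = 1/(1 + jωRC).
Step 3 — Denominator: 1 + jωRC = 1 + j·816.8·3560·2.51e-09 = 1 + j0.007299.
Step 4 — H = 0.9999 - j0.007298.
Step 5 — Magnitude: |H| = 1 (-0.0 dB); phase: φ = -0.4°.

|H| = 1 (-0.0 dB), φ = -0.4°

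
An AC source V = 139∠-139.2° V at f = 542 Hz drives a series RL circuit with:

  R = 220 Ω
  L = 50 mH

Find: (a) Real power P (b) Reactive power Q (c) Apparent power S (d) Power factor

Step 1 — Angular frequency: ω = 2π·f = 2π·542 = 3405 rad/s.
Step 2 — Component impedances:
  R: Z = R = 220 Ω
  L: Z = jωL = j·3405·0.05 = 0 + j170.3 Ω
Step 3 — Series combination: Z_total = R + L = 220 + j170.3 Ω = 278.2∠37.7° Ω.
Step 4 — Source phasor: V = 139∠-139.2° V = -105.2 - j90.83 V.
Step 5 — Current: I = V / Z = -0.4989 - j0.02668 A = 0.4996∠-176.9° A.
Step 6 — Complex power: S = V·I* = 54.92 + j42.51 VA.
Step 7 — Real power: P = Re(S) = 54.92 W.
Step 8 — Reactive power: Q = Im(S) = 42.51 VAR.
Step 9 — Apparent power: |S| = 69.45 VA.
Step 10 — Power factor: PF = P/|S| = 0.7908 (lagging).

(a) P = 54.92 W  (b) Q = 42.51 VAR  (c) S = 69.45 VA  (d) PF = 0.7908 (lagging)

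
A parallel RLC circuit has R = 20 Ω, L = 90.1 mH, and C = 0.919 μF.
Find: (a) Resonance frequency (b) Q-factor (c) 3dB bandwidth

Step 1 — Resonance: ω₀ = 1/√(LC) = 1/√(0.0901·9.19e-07) = 3475 rad/s.
Step 2 — f₀ = ω₀/(2π) = 553.1 Hz.
Step 3 — Parallel Q: Q = R/(ω₀L) = 20/(3475·0.0901) = 0.06387.
Step 4 — Bandwidth: Δω = ω₀/Q = 5.441e+04 rad/s; BW = Δω/(2π) = 8659 Hz.

(a) f₀ = 553.1 Hz  (b) Q = 0.06387  (c) BW = 8659 Hz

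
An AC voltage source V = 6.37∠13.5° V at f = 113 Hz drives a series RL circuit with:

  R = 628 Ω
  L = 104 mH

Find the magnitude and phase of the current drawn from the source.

Step 1 — Angular frequency: ω = 2π·f = 2π·113 = 710 rad/s.
Step 2 — Component impedances:
  R: Z = R = 628 Ω
  L: Z = jωL = j·710·0.104 = 0 + j73.84 Ω
Step 3 — Series combination: Z_total = R + L = 628 + j73.84 Ω = 632.3∠6.7° Ω.
Step 4 — Source phasor: V = 6.37∠13.5° V = 6.194 + j1.487 V.
Step 5 — Ohm's law: I = V / Z_total = (6.194 + j1.487) / (628 + j73.84) = 0.01 + j0.001192 A.
Step 6 — Convert to polar: |I| = 0.01007 A, ∠I = 6.8°.

I = 0.01007∠6.8° A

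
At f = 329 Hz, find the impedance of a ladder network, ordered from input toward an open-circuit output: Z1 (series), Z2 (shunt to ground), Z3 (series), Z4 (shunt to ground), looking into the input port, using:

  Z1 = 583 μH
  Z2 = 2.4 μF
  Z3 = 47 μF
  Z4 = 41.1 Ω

Step 1 — Angular frequency: ω = 2π·f = 2π·329 = 2067 rad/s.
Step 2 — Component impedances:
  Z1: Z = jωL = j·2067·0.000583 = 0 + j1.205 Ω
  Z2: Z = 1/(jωC) = -j/(ω·C) = 0 - j201.6 Ω
  Z3: Z = 1/(jωC) = -j/(ω·C) = 0 - j10.29 Ω
  Z4: Z = R = 41.1 Ω
Step 3 — Ladder network (open output): work backward from the far end, alternating series and parallel combinations. Z_in = 35.85 - j15.54 Ω = 39.08∠-23.4° Ω.

Z = 35.85 - j15.54 Ω = 39.08∠-23.4° Ω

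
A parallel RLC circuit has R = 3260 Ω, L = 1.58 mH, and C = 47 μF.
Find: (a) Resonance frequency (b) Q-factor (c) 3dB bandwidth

Step 1 — Resonance: ω₀ = 1/√(LC) = 1/√(0.00158·4.7e-05) = 3670 rad/s.
Step 2 — f₀ = ω₀/(2π) = 584 Hz.
Step 3 — Parallel Q: Q = R/(ω₀L) = 3260/(3670·0.00158) = 562.3.
Step 4 — Bandwidth: Δω = ω₀/Q = 6.527 rad/s; BW = Δω/(2π) = 1.039 Hz.

(a) f₀ = 584 Hz  (b) Q = 562.3  (c) BW = 1.039 Hz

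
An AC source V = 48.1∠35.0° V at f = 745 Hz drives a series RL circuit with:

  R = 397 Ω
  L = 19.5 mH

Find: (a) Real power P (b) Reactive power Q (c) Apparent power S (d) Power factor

Step 1 — Angular frequency: ω = 2π·f = 2π·745 = 4681 rad/s.
Step 2 — Component impedances:
  R: Z = R = 397 Ω
  L: Z = jωL = j·4681·0.0195 = 0 + j91.28 Ω
Step 3 — Series combination: Z_total = R + L = 397 + j91.28 Ω = 407.4∠12.9° Ω.
Step 4 — Source phasor: V = 48.1∠35.0° V = 39.4 + j27.59 V.
Step 5 — Current: I = V / Z = 0.1094 + j0.04433 A = 0.1181∠22.1° A.
Step 6 — Complex power: S = V·I* = 5.535 + j1.273 VA.
Step 7 — Real power: P = Re(S) = 5.535 W.
Step 8 — Reactive power: Q = Im(S) = 1.273 VAR.
Step 9 — Apparent power: |S| = 5.68 VA.
Step 10 — Power factor: PF = P/|S| = 0.9746 (lagging).

(a) P = 5.535 W  (b) Q = 1.273 VAR  (c) S = 5.68 VA  (d) PF = 0.9746 (lagging)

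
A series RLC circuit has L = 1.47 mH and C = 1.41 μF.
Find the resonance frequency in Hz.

Step 1 — Resonance condition Im(Z)=0 gives ω₀ = 1/√(LC).
Step 2 — ω₀ = 1/√(0.00147·1.41e-06) = 2.197e+04 rad/s.
Step 3 — f₀ = ω₀/(2π) = 3496 Hz.

f₀ = 3496 Hz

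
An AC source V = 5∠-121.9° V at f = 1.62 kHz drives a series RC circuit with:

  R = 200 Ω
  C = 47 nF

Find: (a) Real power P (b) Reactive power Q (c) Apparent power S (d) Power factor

Step 1 — Angular frequency: ω = 2π·f = 2π·1620 = 1.018e+04 rad/s.
Step 2 — Component impedances:
  R: Z = R = 200 Ω
  C: Z = 1/(jωC) = -j/(ω·C) = 0 - j2090 Ω
Step 3 — Series combination: Z_total = R + C = 200 - j2090 Ω = 2100∠-84.5° Ω.
Step 4 — Source phasor: V = 5∠-121.9° V = -2.642 - j4.245 V.
Step 5 — Current: I = V / Z = 0.001892 - j0.001445 A = 0.002381∠-37.4° A.
Step 6 — Complex power: S = V·I* = 0.001134 - j0.01185 VA.
Step 7 — Real power: P = Re(S) = 0.001134 W.
Step 8 — Reactive power: Q = Im(S) = -0.01185 VAR.
Step 9 — Apparent power: |S| = 0.01191 VA.
Step 10 — Power factor: PF = P/|S| = 0.09525 (leading).

(a) P = 0.001134 W  (b) Q = -0.01185 VAR  (c) S = 0.01191 VA  (d) PF = 0.09525 (leading)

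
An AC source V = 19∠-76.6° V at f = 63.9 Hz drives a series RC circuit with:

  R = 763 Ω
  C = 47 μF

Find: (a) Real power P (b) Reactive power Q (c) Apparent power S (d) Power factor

Step 1 — Angular frequency: ω = 2π·f = 2π·63.9 = 401.5 rad/s.
Step 2 — Component impedances:
  R: Z = R = 763 Ω
  C: Z = 1/(jωC) = -j/(ω·C) = 0 - j52.99 Ω
Step 3 — Series combination: Z_total = R + C = 763 - j52.99 Ω = 764.8∠-4.0° Ω.
Step 4 — Source phasor: V = 19∠-76.6° V = 4.403 - j18.48 V.
Step 5 — Current: I = V / Z = 0.007418 - j0.02371 A = 0.02484∠-72.6° A.
Step 6 — Complex power: S = V·I* = 0.4709 - j0.0327 VA.
Step 7 — Real power: P = Re(S) = 0.4709 W.
Step 8 — Reactive power: Q = Im(S) = -0.0327 VAR.
Step 9 — Apparent power: |S| = 0.472 VA.
Step 10 — Power factor: PF = P/|S| = 0.9976 (leading).

(a) P = 0.4709 W  (b) Q = -0.0327 VAR  (c) S = 0.472 VA  (d) PF = 0.9976 (leading)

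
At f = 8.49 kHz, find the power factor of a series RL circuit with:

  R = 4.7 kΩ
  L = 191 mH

Step 1 — Angular frequency: ω = 2π·f = 2π·8490 = 5.334e+04 rad/s.
Step 2 — Component impedances:
  R: Z = R = 4700 Ω
  L: Z = jωL = j·5.334e+04·0.191 = 0 + j1.019e+04 Ω
Step 3 — Series combination: Z_total = R + L = 4700 + j1.019e+04 Ω = 1.122e+04∠65.2° Ω.
Step 4 — Power factor: PF = cos(φ) = Re(Z)/|Z| = 4700/1.122e+04 = 0.4189.
Step 5 — Type: Im(Z) = 1.019e+04 ⇒ lagging (phase φ = 65.2°).

PF = 0.4189 (lagging, φ = 65.2°)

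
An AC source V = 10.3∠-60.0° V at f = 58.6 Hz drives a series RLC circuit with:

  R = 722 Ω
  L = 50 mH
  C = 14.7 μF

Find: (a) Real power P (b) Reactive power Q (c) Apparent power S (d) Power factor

Step 1 — Angular frequency: ω = 2π·f = 2π·58.6 = 368.2 rad/s.
Step 2 — Component impedances:
  R: Z = R = 722 Ω
  L: Z = jωL = j·368.2·0.05 = 0 + j18.41 Ω
  C: Z = 1/(jωC) = -j/(ω·C) = 0 - j184.8 Ω
Step 3 — Series combination: Z_total = R + L + C = 722 - j166.3 Ω = 740.9∠-13.0° Ω.
Step 4 — Source phasor: V = 10.3∠-60.0° V = 5.15 - j8.92 V.
Step 5 — Current: I = V / Z = 0.009476 - j0.01017 A = 0.0139∠-47.0° A.
Step 6 — Complex power: S = V·I* = 0.1395 - j0.03215 VA.
Step 7 — Real power: P = Re(S) = 0.1395 W.
Step 8 — Reactive power: Q = Im(S) = -0.03215 VAR.
Step 9 — Apparent power: |S| = 0.1432 VA.
Step 10 — Power factor: PF = P/|S| = 0.9745 (leading).

(a) P = 0.1395 W  (b) Q = -0.03215 VAR  (c) S = 0.1432 VA  (d) PF = 0.9745 (leading)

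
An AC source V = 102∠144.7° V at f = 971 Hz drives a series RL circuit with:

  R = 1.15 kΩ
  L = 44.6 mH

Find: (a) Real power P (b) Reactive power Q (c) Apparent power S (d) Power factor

Step 1 — Angular frequency: ω = 2π·f = 2π·971 = 6101 rad/s.
Step 2 — Component impedances:
  R: Z = R = 1150 Ω
  L: Z = jωL = j·6101·0.0446 = 0 + j272.1 Ω
Step 3 — Series combination: Z_total = R + L = 1150 + j272.1 Ω = 1182∠13.3° Ω.
Step 4 — Source phasor: V = 102∠144.7° V = -83.25 + j58.94 V.
Step 5 — Current: I = V / Z = -0.05707 + j0.06476 A = 0.08631∠131.4° A.
Step 6 — Complex power: S = V·I* = 8.567 + j2.027 VA.
Step 7 — Real power: P = Re(S) = 8.567 W.
Step 8 — Reactive power: Q = Im(S) = 2.027 VAR.
Step 9 — Apparent power: |S| = 8.804 VA.
Step 10 — Power factor: PF = P/|S| = 0.9731 (lagging).

(a) P = 8.567 W  (b) Q = 2.027 VAR  (c) S = 8.804 VA  (d) PF = 0.9731 (lagging)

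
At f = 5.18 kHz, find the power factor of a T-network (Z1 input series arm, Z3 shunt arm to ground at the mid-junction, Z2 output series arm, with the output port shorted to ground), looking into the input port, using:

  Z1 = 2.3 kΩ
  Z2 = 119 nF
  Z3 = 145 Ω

Step 1 — Angular frequency: ω = 2π·f = 2π·5180 = 3.255e+04 rad/s.
Step 2 — Component impedances:
  Z1: Z = R = 2300 Ω
  Z2: Z = 1/(jωC) = -j/(ω·C) = 0 - j258.2 Ω
  Z3: Z = R = 145 Ω
Step 3 — With the output port shorted to ground, the output series arm Z2 runs from the junction to ground; the shunt arm Z3 also runs from the junction to ground. They appear in parallel: Z3 || Z2 = 110.2 - j61.91 Ω.
Step 4 — Series with input arm Z1: Z_in = Z1 + (Z3 || Z2) = 2410 - j61.91 Ω = 2411∠-1.5° Ω.
Step 5 — Power factor: PF = cos(φ) = Re(Z)/|Z| = 2410.2/2411 = 0.9997.
Step 6 — Type: Im(Z) = -61.91 ⇒ leading (phase φ = -1.5°).

PF = 0.9997 (leading, φ = -1.5°)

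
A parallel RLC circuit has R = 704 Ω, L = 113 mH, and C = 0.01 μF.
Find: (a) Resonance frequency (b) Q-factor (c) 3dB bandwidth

Step 1 — Resonance: ω₀ = 1/√(LC) = 1/√(0.113·1e-08) = 2.975e+04 rad/s.
Step 2 — f₀ = ω₀/(2π) = 4735 Hz.
Step 3 — Parallel Q: Q = R/(ω₀L) = 704/(2.975e+04·0.113) = 0.2094.
Step 4 — Bandwidth: Δω = ω₀/Q = 1.42e+05 rad/s; BW = Δω/(2π) = 2.261e+04 Hz.

(a) f₀ = 4735 Hz  (b) Q = 0.2094  (c) BW = 2.261e+04 Hz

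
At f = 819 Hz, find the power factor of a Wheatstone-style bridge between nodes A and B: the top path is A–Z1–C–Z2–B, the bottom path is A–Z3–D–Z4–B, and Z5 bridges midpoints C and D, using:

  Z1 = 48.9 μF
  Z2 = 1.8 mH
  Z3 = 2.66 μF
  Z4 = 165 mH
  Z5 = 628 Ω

Step 1 — Angular frequency: ω = 2π·f = 2π·819 = 5146 rad/s.
Step 2 — Component impedances:
  Z1: Z = 1/(jωC) = -j/(ω·C) = 0 - j3.974 Ω
  Z2: Z = jωL = j·5146·0.0018 = 0 + j9.263 Ω
  Z3: Z = 1/(jωC) = -j/(ω·C) = 0 - j73.06 Ω
  Z4: Z = jωL = j·5146·0.165 = 0 + j849.1 Ω
  Z5: Z = R = 628 Ω
Step 3 — Bridge requires nodal analysis (the Z5 bridge couples midpoints C and D, so the two paths cannot be reduced to a simple series/parallel combination). Setting node B to ground and injecting 1 A at node A, the 3-node admittance system at A, C, D solves to V_A = Z_AB = 0.01864 + j5.255 Ω = 5.255∠89.8° Ω.
Step 4 — Power factor: PF = cos(φ) = Re(Z)/|Z| = 0.01864/5.255 = 0.003547.
Step 5 — Type: Im(Z) = 5.255 ⇒ lagging (phase φ = 89.8°).

PF = 0.003547 (lagging, φ = 89.8°)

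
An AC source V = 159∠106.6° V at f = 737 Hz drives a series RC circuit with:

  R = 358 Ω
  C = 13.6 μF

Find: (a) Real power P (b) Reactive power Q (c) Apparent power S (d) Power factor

Step 1 — Angular frequency: ω = 2π·f = 2π·737 = 4631 rad/s.
Step 2 — Component impedances:
  R: Z = R = 358 Ω
  C: Z = 1/(jωC) = -j/(ω·C) = 0 - j15.88 Ω
Step 3 — Series combination: Z_total = R + C = 358 - j15.88 Ω = 358.4∠-2.5° Ω.
Step 4 — Source phasor: V = 159∠106.6° V = -45.42 + j152.4 V.
Step 5 — Current: I = V / Z = -0.1455 + j0.4192 A = 0.4437∠109.1° A.
Step 6 — Complex power: S = V·I* = 70.48 - j3.126 VA.
Step 7 — Real power: P = Re(S) = 70.48 W.
Step 8 — Reactive power: Q = Im(S) = -3.126 VAR.
Step 9 — Apparent power: |S| = 70.55 VA.
Step 10 — Power factor: PF = P/|S| = 0.999 (leading).

(a) P = 70.48 W  (b) Q = -3.126 VAR  (c) S = 70.55 VA  (d) PF = 0.999 (leading)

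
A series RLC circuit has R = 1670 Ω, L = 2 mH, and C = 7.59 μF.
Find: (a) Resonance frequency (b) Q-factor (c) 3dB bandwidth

Step 1 — Resonance: ω₀ = 1/√(LC) = 1/√(0.002·7.59e-06) = 8116 rad/s.
Step 2 — f₀ = ω₀/(2π) = 1292 Hz.
Step 3 — Series Q: Q = ω₀L/R = 8116·0.002/1670 = 0.00972.
Step 4 — Bandwidth: Δω = ω₀/Q = 8.35e+05 rad/s; BW = Δω/(2π) = 1.329e+05 Hz.

(a) f₀ = 1292 Hz  (b) Q = 0.00972  (c) BW = 1.329e+05 Hz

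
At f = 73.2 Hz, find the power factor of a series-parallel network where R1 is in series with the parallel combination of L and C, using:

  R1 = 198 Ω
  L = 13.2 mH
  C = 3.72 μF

Step 1 — Angular frequency: ω = 2π·f = 2π·73.2 = 459.9 rad/s.
Step 2 — Component impedances:
  R1: Z = R = 198 Ω
  L: Z = jωL = j·459.9·0.0132 = 0 + j6.071 Ω
  C: Z = 1/(jωC) = -j/(ω·C) = 0 - j584.5 Ω
Step 3 — Parallel branch: L || C = 1/(1/L + 1/C) = 0 + j6.135 Ω.
Step 4 — Series with R1: Z_total = R1 + (L || C) = 198 + j6.135 Ω = 198.1∠1.8° Ω.
Step 5 — Power factor: PF = cos(φ) = Re(Z)/|Z| = 198/198.1 = 0.9995.
Step 6 — Type: Im(Z) = 6.135 ⇒ lagging (phase φ = 1.8°).

PF = 0.9995 (lagging, φ = 1.8°)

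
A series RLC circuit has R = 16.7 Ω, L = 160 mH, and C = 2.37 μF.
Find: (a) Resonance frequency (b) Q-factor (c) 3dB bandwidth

Step 1 — Resonance condition Im(Z)=0 gives ω₀ = 1/√(LC).
Step 2 — ω₀ = 1/√(0.16·2.37e-06) = 1624 rad/s.
Step 3 — f₀ = ω₀/(2π) = 258.5 Hz.
Step 4 — Series Q: Q = ω₀L/R = 1624·0.16/16.7 = 15.56.
Step 5 — 3dB bandwidth: Δω = ω₀/Q = 104.4 rad/s; BW = Δω/(2π) = 16.61 Hz.

(a) f₀ = 258.5 Hz  (b) Q = 15.56  (c) BW = 16.61 Hz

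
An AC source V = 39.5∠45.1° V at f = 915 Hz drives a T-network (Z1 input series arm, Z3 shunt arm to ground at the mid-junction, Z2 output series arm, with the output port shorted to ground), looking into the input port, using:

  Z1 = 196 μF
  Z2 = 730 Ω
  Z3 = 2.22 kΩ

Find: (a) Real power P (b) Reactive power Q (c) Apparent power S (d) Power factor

Step 1 — Angular frequency: ω = 2π·f = 2π·915 = 5749 rad/s.
Step 2 — Component impedances:
  Z1: Z = 1/(jωC) = -j/(ω·C) = 0 - j0.8874 Ω
  Z2: Z = R = 730 Ω
  Z3: Z = R = 2220 Ω
Step 3 — With the output port shorted to ground, the output series arm Z2 runs from the junction to ground; the shunt arm Z3 also runs from the junction to ground. They appear in parallel: Z3 || Z2 = 549.4 Ω.
Step 4 — Series with input arm Z1: Z_in = Z1 + (Z3 || Z2) = 549.4 - j0.8874 Ω = 549.4∠-0.1° Ω.
Step 5 — Source phasor: V = 39.5∠45.1° V = 27.88 + j27.98 V.
Step 6 — Current: I = V / Z = 0.05067 + j0.05101 A = 0.0719∠45.2° A.
Step 7 — Complex power: S = V·I* = 2.84 - j0.004588 VA.
Step 8 — Real power: P = Re(S) = 2.84 W.
Step 9 — Reactive power: Q = Im(S) = -0.004588 VAR.
Step 10 — Apparent power: |S| = 2.84 VA.
Step 11 — Power factor: PF = P/|S| = 1 (leading).

(a) P = 2.84 W  (b) Q = -0.004588 VAR  (c) S = 2.84 VA  (d) PF = 1 (leading)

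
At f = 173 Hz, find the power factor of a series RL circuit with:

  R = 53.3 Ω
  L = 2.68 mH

Step 1 — Angular frequency: ω = 2π·f = 2π·173 = 1087 rad/s.
Step 2 — Component impedances:
  R: Z = R = 53.3 Ω
  L: Z = jωL = j·1087·0.00268 = 0 + j2.913 Ω
Step 3 — Series combination: Z_total = R + L = 53.3 + j2.913 Ω = 53.38∠3.1° Ω.
Step 4 — Power factor: PF = cos(φ) = Re(Z)/|Z| = 53.3/53.38 = 0.9985.
Step 5 — Type: Im(Z) = 2.913 ⇒ lagging (phase φ = 3.1°).

PF = 0.9985 (lagging, φ = 3.1°)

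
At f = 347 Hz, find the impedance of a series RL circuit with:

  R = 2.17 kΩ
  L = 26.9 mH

Step 1 — Angular frequency: ω = 2π·f = 2π·347 = 2180 rad/s.
Step 2 — Component impedances:
  R: Z = R = 2170 Ω
  L: Z = jωL = j·2180·0.0269 = 0 + j58.65 Ω
Step 3 — Series combination: Z_total = R + L = 2170 + j58.65 Ω = 2171∠1.5° Ω.

Z = 2170 + j58.65 Ω = 2171∠1.5° Ω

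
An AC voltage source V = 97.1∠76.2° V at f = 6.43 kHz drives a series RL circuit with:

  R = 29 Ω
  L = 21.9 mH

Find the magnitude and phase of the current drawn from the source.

Step 1 — Angular frequency: ω = 2π·f = 2π·6430 = 4.04e+04 rad/s.
Step 2 — Component impedances:
  R: Z = R = 29 Ω
  L: Z = jωL = j·4.04e+04·0.0219 = 0 + j884.8 Ω
Step 3 — Series combination: Z_total = R + L = 29 + j884.8 Ω = 885.3∠88.1° Ω.
Step 4 — Source phasor: V = 97.1∠76.2° V = 23.16 + j94.3 V.
Step 5 — Ohm's law: I = V / Z_total = (23.16 + j94.3) / (29 + j884.8) = 0.1073 - j0.02266 A.
Step 6 — Convert to polar: |I| = 0.1097 A, ∠I = -11.9°.

I = 0.1097∠-11.9° A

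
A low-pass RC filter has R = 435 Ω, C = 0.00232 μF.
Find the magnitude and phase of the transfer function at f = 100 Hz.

Step 1 — Angular frequency: ω = 2π·100 = 628.3 rad/s.
Step 2 — Transfer function: H(jω) = 1/(1 + jωRC).
Step 3 — Denominator: 1 + jωRC = 1 + j·628.3·435·2.32e-09 = 1 + j0.0006341.
Step 4 — H = 1 - j0.0006341.
Step 5 — Magnitude: |H| = 1 (-0.0 dB); phase: φ = -0.0°.

|H| = 1 (-0.0 dB), φ = -0.0°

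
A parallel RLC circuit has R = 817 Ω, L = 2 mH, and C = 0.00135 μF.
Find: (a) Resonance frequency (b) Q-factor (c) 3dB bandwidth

Step 1 — Resonance: ω₀ = 1/√(LC) = 1/√(0.002·1.35e-09) = 6.086e+05 rad/s.
Step 2 — f₀ = ω₀/(2π) = 9.686e+04 Hz.
Step 3 — Parallel Q: Q = R/(ω₀L) = 817/(6.086e+05·0.002) = 0.6712.
Step 4 — Bandwidth: Δω = ω₀/Q = 9.067e+05 rad/s; BW = Δω/(2π) = 1.443e+05 Hz.

(a) f₀ = 9.686e+04 Hz  (b) Q = 0.6712  (c) BW = 1.443e+05 Hz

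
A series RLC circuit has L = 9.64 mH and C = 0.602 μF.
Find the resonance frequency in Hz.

Step 1 — Resonance condition Im(Z)=0 gives ω₀ = 1/√(LC).
Step 2 — ω₀ = 1/√(0.00964·6.02e-07) = 1.313e+04 rad/s.
Step 3 — f₀ = ω₀/(2π) = 2089 Hz.

f₀ = 2089 Hz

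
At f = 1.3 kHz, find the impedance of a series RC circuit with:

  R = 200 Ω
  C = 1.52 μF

Step 1 — Angular frequency: ω = 2π·f = 2π·1300 = 8168 rad/s.
Step 2 — Component impedances:
  R: Z = R = 200 Ω
  C: Z = 1/(jωC) = -j/(ω·C) = 0 - j80.54 Ω
Step 3 — Series combination: Z_total = R + C = 200 - j80.54 Ω = 215.6∠-21.9° Ω.

Z = 200 - j80.54 Ω = 215.6∠-21.9° Ω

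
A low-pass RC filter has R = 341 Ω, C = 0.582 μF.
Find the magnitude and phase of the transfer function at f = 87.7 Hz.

Step 1 — Angular frequency: ω = 2π·87.7 = 551 rad/s.
Step 2 — Transfer function: H(jω) = 1/(1 + jωRC).
Step 3 — Denominator: 1 + jωRC = 1 + j·551·341·5.82e-07 = 1 + j0.1094.
Step 4 — H = 0.9882 - j0.1081.
Step 5 — Magnitude: |H| = 0.9941 (-0.1 dB); phase: φ = -6.2°.

|H| = 0.9941 (-0.1 dB), φ = -6.2°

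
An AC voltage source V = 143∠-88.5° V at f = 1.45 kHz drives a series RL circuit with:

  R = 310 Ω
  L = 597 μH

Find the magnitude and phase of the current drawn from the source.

Step 1 — Angular frequency: ω = 2π·f = 2π·1450 = 9111 rad/s.
Step 2 — Component impedances:
  R: Z = R = 310 Ω
  L: Z = jωL = j·9111·0.000597 = 0 + j5.439 Ω
Step 3 — Series combination: Z_total = R + L = 310 + j5.439 Ω = 310∠1.0° Ω.
Step 4 — Source phasor: V = 143∠-88.5° V = 3.743 - j143 V.
Step 5 — Ohm's law: I = V / Z_total = (3.743 - j143) / (310 + j5.439) = 0.003983 - j0.4612 A.
Step 6 — Convert to polar: |I| = 0.4612 A, ∠I = -89.5°.

I = 0.4612∠-89.5° A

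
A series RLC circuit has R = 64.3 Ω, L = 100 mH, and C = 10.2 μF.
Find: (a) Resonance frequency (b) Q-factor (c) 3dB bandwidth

Step 1 — Resonance: ω₀ = 1/√(LC) = 1/√(0.1·1.02e-05) = 990.1 rad/s.
Step 2 — f₀ = ω₀/(2π) = 157.6 Hz.
Step 3 — Series Q: Q = ω₀L/R = 990.1·0.1/64.3 = 1.54.
Step 4 — Bandwidth: Δω = ω₀/Q = 643 rad/s; BW = Δω/(2π) = 102.3 Hz.

(a) f₀ = 157.6 Hz  (b) Q = 1.54  (c) BW = 102.3 Hz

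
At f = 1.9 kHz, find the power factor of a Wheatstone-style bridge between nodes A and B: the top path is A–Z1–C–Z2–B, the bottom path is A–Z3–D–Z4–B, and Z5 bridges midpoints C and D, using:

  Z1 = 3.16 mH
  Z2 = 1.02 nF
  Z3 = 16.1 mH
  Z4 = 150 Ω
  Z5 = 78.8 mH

Step 1 — Angular frequency: ω = 2π·f = 2π·1900 = 1.194e+04 rad/s.
Step 2 — Component impedances:
  Z1: Z = jωL = j·1.194e+04·0.00316 = 0 + j37.72 Ω
  Z2: Z = 1/(jωC) = -j/(ω·C) = 0 - j8.212e+04 Ω
  Z3: Z = jωL = j·1.194e+04·0.0161 = 0 + j192.2 Ω
  Z4: Z = R = 150 Ω
  Z5: Z = jωL = j·1.194e+04·0.0788 = 0 + j940.7 Ω
Step 3 — Bridge requires nodal analysis (the Z5 bridge couples midpoints C and D, so the two paths cannot be reduced to a simple series/parallel combination). Setting node B to ground and injecting 1 A at node A, the 3-node admittance system at A, C, D solves to V_A = Z_AB = 150.6 + j160.7 Ω = 220.2∠46.9° Ω.
Step 4 — Power factor: PF = cos(φ) = Re(Z)/|Z| = 150.57/220.19 = 0.6838.
Step 5 — Type: Im(Z) = 160.7 ⇒ lagging (phase φ = 46.9°).

PF = 0.6838 (lagging, φ = 46.9°)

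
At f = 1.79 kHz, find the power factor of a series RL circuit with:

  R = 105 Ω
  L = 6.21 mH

Step 1 — Angular frequency: ω = 2π·f = 2π·1790 = 1.125e+04 rad/s.
Step 2 — Component impedances:
  R: Z = R = 105 Ω
  L: Z = jωL = j·1.125e+04·0.00621 = 0 + j69.84 Ω
Step 3 — Series combination: Z_total = R + L = 105 + j69.84 Ω = 126.1∠33.6° Ω.
Step 4 — Power factor: PF = cos(φ) = Re(Z)/|Z| = 105/126.11 = 0.8326.
Step 5 — Type: Im(Z) = 69.84 ⇒ lagging (phase φ = 33.6°).

PF = 0.8326 (lagging, φ = 33.6°)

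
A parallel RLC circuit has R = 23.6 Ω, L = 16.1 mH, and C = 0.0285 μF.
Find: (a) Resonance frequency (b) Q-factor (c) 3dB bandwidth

Step 1 — Resonance: ω₀ = 1/√(LC) = 1/√(0.0161·2.85e-08) = 4.668e+04 rad/s.
Step 2 — f₀ = ω₀/(2π) = 7430 Hz.
Step 3 — Parallel Q: Q = R/(ω₀L) = 23.6/(4.668e+04·0.0161) = 0.0314.
Step 4 — Bandwidth: Δω = ω₀/Q = 1.487e+06 rad/s; BW = Δω/(2π) = 2.366e+05 Hz.

(a) f₀ = 7430 Hz  (b) Q = 0.0314  (c) BW = 2.366e+05 Hz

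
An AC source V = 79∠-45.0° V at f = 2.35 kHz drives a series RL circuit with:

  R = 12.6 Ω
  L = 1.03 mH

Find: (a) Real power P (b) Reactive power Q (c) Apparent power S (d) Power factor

Step 1 — Angular frequency: ω = 2π·f = 2π·2350 = 1.477e+04 rad/s.
Step 2 — Component impedances:
  R: Z = R = 12.6 Ω
  L: Z = jωL = j·1.477e+04·0.00103 = 0 + j15.21 Ω
Step 3 — Series combination: Z_total = R + L = 12.6 + j15.21 Ω = 19.75∠50.4° Ω.
Step 4 — Source phasor: V = 79∠-45.0° V = 55.86 - j55.86 V.
Step 5 — Current: I = V / Z = -0.3736 - j3.983 A = 4∠-95.4° A.
Step 6 — Complex power: S = V·I* = 201.6 + j243.3 VA.
Step 7 — Real power: P = Re(S) = 201.6 W.
Step 8 — Reactive power: Q = Im(S) = 243.3 VAR.
Step 9 — Apparent power: |S| = 316 VA.
Step 10 — Power factor: PF = P/|S| = 0.638 (lagging).

(a) P = 201.6 W  (b) Q = 243.3 VAR  (c) S = 316 VA  (d) PF = 0.638 (lagging)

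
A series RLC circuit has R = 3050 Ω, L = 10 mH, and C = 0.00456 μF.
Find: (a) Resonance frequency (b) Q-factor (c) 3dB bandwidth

Step 1 — Resonance: ω₀ = 1/√(LC) = 1/√(0.01·4.56e-09) = 1.481e+05 rad/s.
Step 2 — f₀ = ω₀/(2π) = 2.357e+04 Hz.
Step 3 — Series Q: Q = ω₀L/R = 1.481e+05·0.01/3050 = 0.4855.
Step 4 — Bandwidth: Δω = ω₀/Q = 3.05e+05 rad/s; BW = Δω/(2π) = 4.854e+04 Hz.

(a) f₀ = 2.357e+04 Hz  (b) Q = 0.4855  (c) BW = 4.854e+04 Hz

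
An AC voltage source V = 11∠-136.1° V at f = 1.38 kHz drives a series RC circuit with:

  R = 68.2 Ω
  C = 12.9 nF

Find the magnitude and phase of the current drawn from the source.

Step 1 — Angular frequency: ω = 2π·f = 2π·1380 = 8671 rad/s.
Step 2 — Component impedances:
  R: Z = R = 68.2 Ω
  C: Z = 1/(jωC) = -j/(ω·C) = 0 - j8940 Ω
Step 3 — Series combination: Z_total = R + C = 68.2 - j8940 Ω = 8941∠-89.6° Ω.
Step 4 — Source phasor: V = 11∠-136.1° V = -7.926 - j7.627 V.
Step 5 — Ohm's law: I = V / Z_total = (-7.926 - j7.627) / (68.2 - j8940) = 0.0008463 - j0.000893 A.
Step 6 — Convert to polar: |I| = 0.00123 A, ∠I = -46.5°.

I = 0.00123∠-46.5° A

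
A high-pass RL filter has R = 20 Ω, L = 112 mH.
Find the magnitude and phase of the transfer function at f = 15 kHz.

Step 1 — Angular frequency: ω = 2π·1.5e+04 = 9.425e+04 rad/s.
Step 2 — Transfer function: H(jω) = jωL/(R + jωL).
Step 3 — Numerator jωL = j·1.056e+04; denominator R + jωL = 20 + j1.056e+04.
Step 4 — H = 1 + j0.001895.
Step 5 — Magnitude: |H| = 1 (-0.0 dB); phase: φ = 0.1°.

|H| = 1 (-0.0 dB), φ = 0.1°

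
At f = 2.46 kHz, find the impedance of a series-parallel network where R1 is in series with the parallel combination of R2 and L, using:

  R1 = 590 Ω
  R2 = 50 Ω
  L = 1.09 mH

Step 1 — Angular frequency: ω = 2π·f = 2π·2460 = 1.546e+04 rad/s.
Step 2 — Component impedances:
  R1: Z = R = 590 Ω
  R2: Z = R = 50 Ω
  L: Z = jωL = j·1.546e+04·0.00109 = 0 + j16.85 Ω
Step 3 — Parallel branch: R2 || L = 1/(1/R2 + 1/L) = 5.098 + j15.13 Ω.
Step 4 — Series with R1: Z_total = R1 + (R2 || L) = 595.1 + j15.13 Ω = 595.3∠1.5° Ω.

Z = 595.1 + j15.13 Ω = 595.3∠1.5° Ω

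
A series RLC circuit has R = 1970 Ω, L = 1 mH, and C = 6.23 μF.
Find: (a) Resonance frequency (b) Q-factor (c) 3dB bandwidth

Step 1 — Resonance: ω₀ = 1/√(LC) = 1/√(0.001·6.23e-06) = 1.267e+04 rad/s.
Step 2 — f₀ = ω₀/(2π) = 2016 Hz.
Step 3 — Series Q: Q = ω₀L/R = 1.267e+04·0.001/1970 = 0.006431.
Step 4 — Bandwidth: Δω = ω₀/Q = 1.97e+06 rad/s; BW = Δω/(2π) = 3.135e+05 Hz.

(a) f₀ = 2016 Hz  (b) Q = 0.006431  (c) BW = 3.135e+05 Hz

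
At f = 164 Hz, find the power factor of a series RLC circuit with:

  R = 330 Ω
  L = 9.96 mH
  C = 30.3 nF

Step 1 — Angular frequency: ω = 2π·f = 2π·164 = 1030 rad/s.
Step 2 — Component impedances:
  R: Z = R = 330 Ω
  L: Z = jωL = j·1030·0.00996 = 0 + j10.26 Ω
  C: Z = 1/(jωC) = -j/(ω·C) = 0 - j3.203e+04 Ω
Step 3 — Series combination: Z_total = R + L + C = 330 - j3.202e+04 Ω = 3.202e+04∠-89.4° Ω.
Step 4 — Power factor: PF = cos(φ) = Re(Z)/|Z| = 330/3.202e+04 = 0.01031.
Step 5 — Type: Im(Z) = -3.202e+04 ⇒ leading (phase φ = -89.4°).

PF = 0.01031 (leading, φ = -89.4°)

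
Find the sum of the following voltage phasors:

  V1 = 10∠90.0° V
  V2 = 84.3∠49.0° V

Step 1 — Convert each phasor to rectangular form:
  V1 = 10·(cos(90.0°) + j·sin(90.0°)) = 0 + j10 V
  V2 = 84.3·(cos(49.0°) + j·sin(49.0°)) = 55.31 + j63.62 V
Step 2 — Sum components: V_total = 55.31 + j73.62 V.
Step 3 — Convert to polar: |V_total| = 92.08 V, ∠V_total = 53.1°.

V_total = 92.08∠53.1° V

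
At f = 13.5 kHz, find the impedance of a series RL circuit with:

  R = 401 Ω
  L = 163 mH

Step 1 — Angular frequency: ω = 2π·f = 2π·1.35e+04 = 8.482e+04 rad/s.
Step 2 — Component impedances:
  R: Z = R = 401 Ω
  L: Z = jωL = j·8.482e+04·0.163 = 0 + j1.383e+04 Ω
Step 3 — Series combination: Z_total = R + L = 401 + j1.383e+04 Ω = 1.383e+04∠88.3° Ω.

Z = 401 + j1.383e+04 Ω = 1.383e+04∠88.3° Ω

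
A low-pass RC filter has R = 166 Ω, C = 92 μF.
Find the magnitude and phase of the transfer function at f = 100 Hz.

Step 1 — Angular frequency: ω = 2π·100 = 628.3 rad/s.
Step 2 — Transfer function: H(jω) = 1/(1 + jωRC).
Step 3 — Denominator: 1 + jωRC = 1 + j·628.3·166·9.2e-05 = 1 + j9.596.
Step 4 — H = 0.01074 - j0.1031.
Step 5 — Magnitude: |H| = 0.1037 (-19.7 dB); phase: φ = -84.1°.

|H| = 0.1037 (-19.7 dB), φ = -84.1°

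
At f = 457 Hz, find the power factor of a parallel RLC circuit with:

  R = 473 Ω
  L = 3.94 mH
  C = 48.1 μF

Step 1 — Angular frequency: ω = 2π·f = 2π·457 = 2871 rad/s.
Step 2 — Component impedances:
  R: Z = R = 473 Ω
  L: Z = jωL = j·2871·0.00394 = 0 + j11.31 Ω
  C: Z = 1/(jωC) = -j/(ω·C) = 0 - j7.24 Ω
Step 3 — Parallel combination: 1/Z_total = 1/R + 1/L + 1/C; Z_total = 0.8535 - j20.07 Ω = 20.09∠-87.6° Ω.
Step 4 — Power factor: PF = cos(φ) = Re(Z)/|Z| = 0.8535/20.09 = 0.04248.
Step 5 — Type: Im(Z) = -20.07 ⇒ leading (phase φ = -87.6°).

PF = 0.04248 (leading, φ = -87.6°)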